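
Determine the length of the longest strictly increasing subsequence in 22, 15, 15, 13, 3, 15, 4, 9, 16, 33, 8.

5

One longest increasing subsequence is 3, 4, 9, 16, 33 (positions 5,7,8,9,10), of length 5; no longer one exists.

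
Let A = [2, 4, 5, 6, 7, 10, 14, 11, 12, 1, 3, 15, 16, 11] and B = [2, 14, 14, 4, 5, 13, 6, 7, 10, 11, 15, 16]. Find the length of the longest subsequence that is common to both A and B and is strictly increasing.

A longest common strictly increasing subsequence is 2, 4, 5, 6, 7, 10, 11, 15, 16 (length 9); it appears in order in both A and B, and no longer such subsequence exists.

9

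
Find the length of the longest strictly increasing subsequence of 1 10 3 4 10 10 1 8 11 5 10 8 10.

Let dp[i] be the longest increasing subsequence ending at position i. Then dp = [1, 2, 2, 3, 4, 4, 1, 4, 5, 4, 5, 5, 6].
The maximum is 6; one witness is 1, 3, 4, 5, 8, 10 at positions 1,3,4,10,12,13.

6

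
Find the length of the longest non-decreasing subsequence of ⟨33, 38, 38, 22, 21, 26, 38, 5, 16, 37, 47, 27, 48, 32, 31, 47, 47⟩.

7

Let dp[i] be the longest non-decreasing subsequence ending at position i. Then dp = [1, 2, 3, 1, 1, 2, 4, 1, 2, 3, 5, 3, 6, 4, 4, 6, 7].
The maximum is 7; one witness is 33, 38, 38, 38, 47, 47, 47 at positions 1,2,3,7,11,16,17.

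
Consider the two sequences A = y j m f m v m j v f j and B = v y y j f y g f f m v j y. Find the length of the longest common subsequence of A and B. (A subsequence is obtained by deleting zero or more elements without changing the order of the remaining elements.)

6

Backtracking the LCS table gives one alignment: y (A1,B3) → j (A2,B4) → f (A4,B9) → m (A5,B10) → v (A6,B11) → j (A8,B12).
So the longest common subsequence has length 6.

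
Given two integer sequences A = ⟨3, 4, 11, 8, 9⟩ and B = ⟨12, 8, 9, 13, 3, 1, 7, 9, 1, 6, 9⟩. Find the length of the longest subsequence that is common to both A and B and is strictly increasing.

For each value that appears in both, track the longest common increasing run ending there.
The best achievable length is 2; one witness is 8, 9 (A-positions 4,5, B-positions 2,3).

2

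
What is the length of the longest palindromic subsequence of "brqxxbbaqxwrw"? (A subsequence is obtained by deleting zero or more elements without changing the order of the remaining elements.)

One longest palindromic subsequence is rxbbxr (positions 2,5,6,7,10,12); it reads the same forward and backward, and the interval DP gives dp[1][13] = 6.

6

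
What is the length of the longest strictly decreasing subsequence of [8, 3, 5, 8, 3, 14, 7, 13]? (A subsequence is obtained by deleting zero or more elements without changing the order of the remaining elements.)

3

Let dp[i] be the longest decreasing subsequence ending at position i. Then dp = [1, 2, 2, 1, 3, 1, 2, 2].
The maximum is 3; one witness is 8, 5, 3 at positions 1,3,5.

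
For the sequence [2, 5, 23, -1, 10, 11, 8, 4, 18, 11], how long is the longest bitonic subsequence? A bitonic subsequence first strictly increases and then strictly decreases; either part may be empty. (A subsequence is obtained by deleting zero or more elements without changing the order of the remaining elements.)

6

Let inc[i] be the LIS ending at i and dec[i] the longest strictly decreasing subsequence starting at i. inc = [1, 2, 3, 1, 3, 4, 3, 2, 5, 4], dec = [2, 2, 4, 1, 3, 3, 2, 1, 2, 1].
max_i inc[i]+dec[i]−1 = 6, with one witness 2, 5, 23, 11, 8, 4.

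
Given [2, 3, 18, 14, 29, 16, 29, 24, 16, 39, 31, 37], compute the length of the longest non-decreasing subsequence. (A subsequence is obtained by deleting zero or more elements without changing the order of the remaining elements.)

Let dp[i] be the longest non-decreasing subsequence ending at position i. Then dp = [1, 2, 3, 3, 4, 4, 5, 5, 5, 6, 6, 7].
The maximum is 7; one witness is 2, 3, 18, 29, 29, 31, 37 at positions 1,2,3,5,7,11,12.

7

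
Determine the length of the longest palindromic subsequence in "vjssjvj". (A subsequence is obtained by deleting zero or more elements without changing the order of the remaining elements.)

6

One longest palindromic subsequence is vjssjv (positions 1,2,3,4,5,6); it reads the same forward and backward, and the interval DP gives dp[1][7] = 6.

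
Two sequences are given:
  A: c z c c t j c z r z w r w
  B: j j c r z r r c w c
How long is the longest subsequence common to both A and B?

6

A longest common subsequence is jczrrw (length 6); the LCS DP confirms no longer common subsequence exists.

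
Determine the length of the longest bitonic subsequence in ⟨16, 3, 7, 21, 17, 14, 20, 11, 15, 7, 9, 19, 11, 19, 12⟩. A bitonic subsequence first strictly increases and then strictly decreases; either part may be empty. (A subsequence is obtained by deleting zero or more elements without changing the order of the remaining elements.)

One longest bitonic subsequence is 3, 7, 21, 17, 14, 11, 9 (positions 2,3,4,5,6,8,11): it rises to 21 then falls. Length 7 is optimal.

7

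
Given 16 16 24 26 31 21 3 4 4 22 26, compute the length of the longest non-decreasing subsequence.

Scanning left to right, the best length ending at each element is: 16→1, 16→2, 24→3, 26→4, 31→5, 21→3, 3→1, 4→2, 4→3, 22→4, 26→5.
So the longest non-decreasing subsequence has length 5, e.g. 16, 16, 24, 26, 31.

5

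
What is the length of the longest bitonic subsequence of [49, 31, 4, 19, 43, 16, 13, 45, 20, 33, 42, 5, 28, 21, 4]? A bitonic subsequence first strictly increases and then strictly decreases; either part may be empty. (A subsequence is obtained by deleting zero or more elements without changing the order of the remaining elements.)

One longest bitonic subsequence is 4, 19, 43, 45, 42, 28, 21, 4 (positions 3,4,5,8,11,13,14,15): it rises to 45 then falls. Length 8 is optimal.

8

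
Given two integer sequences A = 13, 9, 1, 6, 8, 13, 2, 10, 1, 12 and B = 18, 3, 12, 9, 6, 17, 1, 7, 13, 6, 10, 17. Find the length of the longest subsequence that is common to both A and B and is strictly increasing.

For each value that appears in both, track the longest common increasing run ending there.
The best achievable length is 3; one witness is 1, 6, 10 (A-positions 3,4,8, B-positions 7,10,11).

3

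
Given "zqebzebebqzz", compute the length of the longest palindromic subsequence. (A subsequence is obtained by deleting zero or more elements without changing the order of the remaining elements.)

One longest palindromic subsequence is zqbebebqz (positions 1,2,4,6,7,8,9,10,12); it reads the same forward and backward, and the interval DP gives dp[1][12] = 9.

9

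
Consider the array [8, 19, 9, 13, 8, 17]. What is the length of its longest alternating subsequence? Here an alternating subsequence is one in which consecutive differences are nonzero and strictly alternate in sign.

Track the best alternating length ending on an up-step vs a down-step at each position: up/down = 1/1, 2/1, 2/3, 4/3, 1/5, 6/3.
The maximum over both is 6; one such subsequence is 8, 19, 9, 13, 8, 17.

6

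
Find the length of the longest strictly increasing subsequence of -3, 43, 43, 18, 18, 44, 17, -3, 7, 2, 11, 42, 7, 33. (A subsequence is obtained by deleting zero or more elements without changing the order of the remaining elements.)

4

Let dp[i] be the longest increasing subsequence ending at position i. Then dp = [1, 2, 2, 2, 2, 3, 2, 1, 2, 2, 3, 4, 3, 4].
The maximum is 4; one witness is -3, 7, 11, 42 at positions 1,9,11,12.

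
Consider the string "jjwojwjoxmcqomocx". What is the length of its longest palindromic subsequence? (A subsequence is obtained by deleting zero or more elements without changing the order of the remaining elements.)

7

Using dp[i][j] = 2 + dp[i+1][j−1] if the ends match, else max(dp[i+1][j], dp[i][j−1]):
dp[1][17] = 7. A witness is xcomocx at positions 9,11,13,14,15,16,17.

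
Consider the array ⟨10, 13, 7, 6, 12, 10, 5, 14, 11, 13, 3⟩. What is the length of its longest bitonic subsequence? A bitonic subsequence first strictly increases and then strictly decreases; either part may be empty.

6

Let inc[i] be the LIS ending at i and dec[i] the longest strictly decreasing subsequence starting at i. inc = [1, 2, 1, 1, 2, 2, 1, 3, 3, 4, 1], dec = [5, 5, 4, 3, 4, 3, 2, 3, 2, 2, 1].
max_i inc[i]+dec[i]−1 = 6, with one witness 10, 13, 12, 10, 5, 3.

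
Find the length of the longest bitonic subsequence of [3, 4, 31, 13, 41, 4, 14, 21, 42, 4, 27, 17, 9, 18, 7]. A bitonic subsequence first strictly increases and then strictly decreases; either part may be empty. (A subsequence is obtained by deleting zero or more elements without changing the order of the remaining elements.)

One longest bitonic subsequence is 3, 4, 13, 14, 21, 42, 27, 17, 9, 7 (positions 1,2,4,7,8,9,11,12,13,15): it rises to 42 then falls. Length 10 is optimal.

10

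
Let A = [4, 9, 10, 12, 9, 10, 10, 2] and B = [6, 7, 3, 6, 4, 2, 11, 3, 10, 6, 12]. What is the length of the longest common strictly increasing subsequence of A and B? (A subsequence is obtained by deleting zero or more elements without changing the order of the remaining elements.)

3

A longest common strictly increasing subsequence is 4, 10, 12 (length 3); it appears in order in both A and B, and no longer such subsequence exists.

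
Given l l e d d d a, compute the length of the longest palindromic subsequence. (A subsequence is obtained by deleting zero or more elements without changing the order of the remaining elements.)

3

Using dp[i][j] = 2 + dp[i+1][j−1] if the ends match, else max(dp[i+1][j], dp[i][j−1]):
dp[1][7] = 3. A witness is ddd at positions 4,5,6.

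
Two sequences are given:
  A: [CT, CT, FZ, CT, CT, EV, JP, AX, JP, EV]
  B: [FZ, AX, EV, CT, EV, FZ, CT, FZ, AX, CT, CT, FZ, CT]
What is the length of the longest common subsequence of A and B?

A longest common subsequence is CT, CT, FZ, CT, CT (length 5); the LCS DP confirms no longer common subsequence exists.

5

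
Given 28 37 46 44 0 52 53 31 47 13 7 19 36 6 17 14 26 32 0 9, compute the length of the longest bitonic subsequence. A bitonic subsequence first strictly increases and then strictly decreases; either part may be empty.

Let inc[i] be the LIS ending at i and dec[i] the longest strictly decreasing subsequence starting at i. inc = [1, 2, 3, 3, 1, 4, 5, 2, 4, 2, 2, 3, 4, 2, 3, 3, 4, 5, 1, 3], dec = [5, 6, 7, 6, 1, 6, 6, 5, 5, 4, 3, 4, 4, 2, 3, 2, 2, 2, 1, 1].
max_i inc[i]+dec[i]−1 = 10, with one witness 28, 37, 46, 52, 53, 47, 36, 17, 14, 9.

10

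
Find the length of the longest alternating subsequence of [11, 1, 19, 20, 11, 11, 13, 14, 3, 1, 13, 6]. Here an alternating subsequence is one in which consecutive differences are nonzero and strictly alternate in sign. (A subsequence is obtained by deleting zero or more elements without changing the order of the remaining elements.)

8

Track the best alternating length ending on an up-step vs a down-step at each position: up/down = 1/1, 1/2, 3/1, 3/1, 3/4, 3/4, 5/4, 5/4, 3/6, 1/6, 7/6, 7/8.
The maximum over both is 8; one such subsequence is 11, 1, 19, 11, 13, 3, 13, 6.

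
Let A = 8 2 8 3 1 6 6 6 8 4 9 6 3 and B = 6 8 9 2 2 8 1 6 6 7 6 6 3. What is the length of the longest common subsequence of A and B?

9

Backtracking the LCS table gives one alignment: 8 (A1,B2) → 2 (A2,B5) → 8 (A3,B6) → 1 (A5,B7) → 6 (A6,B8) → 6 (A7,B9) → 6 (A8,B11) → 6 (A12,B12) → 3 (A13,B13).
So the longest common subsequence has length 9.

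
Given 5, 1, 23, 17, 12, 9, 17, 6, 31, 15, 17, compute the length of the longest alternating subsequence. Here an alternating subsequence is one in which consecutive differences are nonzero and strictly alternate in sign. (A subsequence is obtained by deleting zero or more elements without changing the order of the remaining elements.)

9

Track the best alternating length ending on an up-step vs a down-step at each position: up/down = 1/1, 1/2, 3/1, 3/4, 3/4, 3/4, 5/4, 3/6, 7/1, 7/8, 9/8.
The maximum over both is 9; one such subsequence is 5, 1, 23, 12, 17, 6, 31, 15, 17.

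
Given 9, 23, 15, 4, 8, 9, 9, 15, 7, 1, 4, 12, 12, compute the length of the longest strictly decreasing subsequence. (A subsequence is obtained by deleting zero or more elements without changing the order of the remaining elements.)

One longest decreasing subsequence is 23, 15, 8, 7, 1 (positions 2,3,5,9,10), of length 5; no longer one exists.

5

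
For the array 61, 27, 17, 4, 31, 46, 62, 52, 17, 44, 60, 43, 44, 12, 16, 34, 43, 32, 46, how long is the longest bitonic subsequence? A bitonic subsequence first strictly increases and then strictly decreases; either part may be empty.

Let inc[i] be the LIS ending at i and dec[i] the longest strictly decreasing subsequence starting at i. inc = [1, 1, 1, 1, 2, 3, 4, 4, 2, 3, 5, 3, 4, 2, 3, 4, 5, 4, 6], dec = [6, 3, 2, 1, 3, 5, 6, 5, 2, 4, 4, 3, 3, 1, 1, 2, 2, 1, 1].
max_i inc[i]+dec[i]−1 = 9, with one witness 27, 31, 46, 62, 52, 44, 43, 34, 32.

9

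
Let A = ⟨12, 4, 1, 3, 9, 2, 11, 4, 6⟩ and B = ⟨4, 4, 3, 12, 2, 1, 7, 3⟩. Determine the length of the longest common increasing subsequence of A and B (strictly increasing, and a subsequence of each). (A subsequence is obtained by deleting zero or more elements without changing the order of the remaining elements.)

2

For each value that appears in both, track the longest common increasing run ending there.
The best achievable length is 2; one witness is 1, 3 (A-positions 3,4, B-positions 6,8).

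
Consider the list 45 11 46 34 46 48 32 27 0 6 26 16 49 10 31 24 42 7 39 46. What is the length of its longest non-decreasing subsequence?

6

Scanning left to right, the best length ending at each element is: 45→1, 11→1, 46→2, 34→2, 46→3, 48→4, 32→2, 27→2, 0→1, 6→2, 26→3, 16→3, 49→5, 10→3, 31→4, 24→4, 42→5, 7→3, 39→5, 46→6.
So the longest non-decreasing subsequence has length 6, e.g. 0, 6, 26, 31, 42, 46.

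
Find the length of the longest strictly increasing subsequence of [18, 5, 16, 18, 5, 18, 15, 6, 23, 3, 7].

4

Let dp[i] be the longest increasing subsequence ending at position i. Then dp = [1, 1, 2, 3, 1, 3, 2, 2, 4, 1, 3].
The maximum is 4; one witness is 5, 16, 18, 23 at positions 2,3,4,9.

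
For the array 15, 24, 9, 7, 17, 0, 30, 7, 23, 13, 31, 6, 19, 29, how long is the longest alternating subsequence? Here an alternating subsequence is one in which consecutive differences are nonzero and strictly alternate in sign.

12

A longest alternating subsequence is 15, 24, 9, 17, 0, 30, 7, 23, 13, 31, 6, 19 (positions 1,2,3,5,6,7,8,9,10,11,12,13); its 11 consecutive differences strictly alternate in sign, and length 12 is optimal.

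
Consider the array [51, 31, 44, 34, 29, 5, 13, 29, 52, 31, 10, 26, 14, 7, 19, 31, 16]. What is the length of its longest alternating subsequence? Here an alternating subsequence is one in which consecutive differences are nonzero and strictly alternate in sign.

10

Track the best alternating length ending on an up-step vs a down-step at each position: up/down = 1/1, 1/2, 3/2, 3/4, 1/4, 1/4, 5/4, 5/4, 5/1, 5/6, 5/6, 7/6, 7/8, 5/8, 9/8, 9/6, 9/10.
The maximum over both is 10; one such subsequence is 51, 31, 44, 5, 13, 10, 26, 14, 19, 16.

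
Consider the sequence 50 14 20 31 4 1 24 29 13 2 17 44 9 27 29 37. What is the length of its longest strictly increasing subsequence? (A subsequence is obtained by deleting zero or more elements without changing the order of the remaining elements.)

One longest increasing subsequence is 14, 20, 24, 27, 29, 37 (positions 2,3,7,14,15,16), of length 6; no longer one exists.

6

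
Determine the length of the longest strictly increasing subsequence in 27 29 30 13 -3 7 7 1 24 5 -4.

Let dp[i] be the longest increasing subsequence ending at position i. Then dp = [1, 2, 3, 1, 1, 2, 2, 2, 3, 3, 1].
The maximum is 3; one witness is 27, 29, 30 at positions 1,2,3.

3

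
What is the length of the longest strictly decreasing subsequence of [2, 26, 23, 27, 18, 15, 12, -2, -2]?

Scanning left to right, the best length ending at each element is: 2→1, 26→1, 23→2, 27→1, 18→3, 15→4, 12→5, -2→6, -2→6.
So the longest decreasing subsequence has length 6, e.g. 26, 23, 18, 15, 12, -2.

6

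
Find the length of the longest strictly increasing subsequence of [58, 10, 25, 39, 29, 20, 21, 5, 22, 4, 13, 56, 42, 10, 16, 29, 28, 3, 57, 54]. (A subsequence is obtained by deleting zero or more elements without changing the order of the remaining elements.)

One longest increasing subsequence is 10, 20, 21, 22, 56, 57 (positions 2,6,7,9,12,19), of length 6; no longer one exists.

6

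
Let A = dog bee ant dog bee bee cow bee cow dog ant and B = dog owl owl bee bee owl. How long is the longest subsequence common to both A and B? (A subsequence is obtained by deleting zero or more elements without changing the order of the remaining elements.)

Backtracking the LCS table gives one alignment: dog (A1,B1) → bee (A2,B4) → bee (A5,B5).
So the longest common subsequence has length 3.

3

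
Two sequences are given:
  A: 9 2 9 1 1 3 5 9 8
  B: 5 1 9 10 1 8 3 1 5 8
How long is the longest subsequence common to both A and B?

5

A longest common subsequence is 9, 1, 1, 5, 8 (length 5); the LCS DP confirms no longer common subsequence exists.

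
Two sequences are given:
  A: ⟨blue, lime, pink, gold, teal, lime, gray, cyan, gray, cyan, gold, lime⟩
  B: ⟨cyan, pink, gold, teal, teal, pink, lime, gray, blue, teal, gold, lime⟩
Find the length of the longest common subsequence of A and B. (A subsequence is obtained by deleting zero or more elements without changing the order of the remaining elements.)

A longest common subsequence is pink, gold, teal, lime, gray, gold, lime (length 7); the LCS DP confirms no longer common subsequence exists.

7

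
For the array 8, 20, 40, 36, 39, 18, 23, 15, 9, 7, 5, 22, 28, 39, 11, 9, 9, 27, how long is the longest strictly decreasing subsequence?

7

One longest decreasing subsequence is 40, 36, 18, 15, 9, 7, 5 (positions 3,4,6,8,9,10,11), of length 7; no longer one exists.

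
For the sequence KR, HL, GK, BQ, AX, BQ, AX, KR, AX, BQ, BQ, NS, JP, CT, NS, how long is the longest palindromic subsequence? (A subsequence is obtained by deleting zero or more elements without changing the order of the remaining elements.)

Using dp[i][j] = 2 + dp[i+1][j−1] if the ends match, else max(dp[i+1][j], dp[i][j−1]):
dp[1][15] = 7. A witness is BQ BQ AX KR AX BQ BQ at positions 4,6,7,8,9,10,11.

7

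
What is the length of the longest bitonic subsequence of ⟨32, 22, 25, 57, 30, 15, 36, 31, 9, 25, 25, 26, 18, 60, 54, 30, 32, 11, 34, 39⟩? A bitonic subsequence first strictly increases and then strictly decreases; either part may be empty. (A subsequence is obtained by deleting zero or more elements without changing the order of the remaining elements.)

8

Let inc[i] be the LIS ending at i and dec[i] the longest strictly decreasing subsequence starting at i. inc = [1, 1, 2, 3, 3, 1, 4, 4, 1, 2, 2, 3, 2, 5, 5, 4, 5, 2, 6, 7], dec = [5, 3, 3, 6, 4, 2, 5, 4, 1, 3, 3, 3, 2, 4, 3, 2, 2, 1, 1, 1].
max_i inc[i]+dec[i]−1 = 8, with one witness 22, 25, 57, 36, 31, 26, 18, 11.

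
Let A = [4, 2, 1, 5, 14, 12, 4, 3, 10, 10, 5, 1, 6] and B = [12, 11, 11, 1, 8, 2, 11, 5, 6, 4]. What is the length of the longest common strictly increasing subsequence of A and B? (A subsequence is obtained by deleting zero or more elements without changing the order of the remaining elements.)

3

A longest common strictly increasing subsequence is 1, 5, 6 (length 3); it appears in order in both A and B, and no longer such subsequence exists.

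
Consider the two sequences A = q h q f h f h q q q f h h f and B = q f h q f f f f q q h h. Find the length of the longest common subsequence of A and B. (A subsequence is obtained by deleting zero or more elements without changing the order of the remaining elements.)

Backtracking the LCS table gives one alignment: q (A1,B1) → h (A2,B3) → q (A3,B4) → f (A4,B7) → f (A6,B8) → q (A9,B9) → q (A10,B10) → h (A12,B11) → h (A13,B12).
So the longest common subsequence has length 9.

9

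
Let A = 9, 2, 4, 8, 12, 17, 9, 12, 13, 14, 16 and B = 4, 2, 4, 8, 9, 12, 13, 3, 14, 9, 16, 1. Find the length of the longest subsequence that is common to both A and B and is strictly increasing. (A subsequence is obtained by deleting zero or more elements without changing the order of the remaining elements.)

8

A longest common strictly increasing subsequence is 2, 4, 8, 9, 12, 13, 14, 16 (length 8); it appears in order in both A and B, and no longer such subsequence exists.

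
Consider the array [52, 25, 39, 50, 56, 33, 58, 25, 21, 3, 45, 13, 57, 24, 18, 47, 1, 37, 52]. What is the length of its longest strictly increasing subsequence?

5

Let dp[i] be the longest increasing subsequence ending at position i. Then dp = [1, 1, 2, 3, 4, 2, 5, 1, 1, 1, 3, 2, 5, 3, 3, 4, 1, 4, 5].
The maximum is 5; one witness is 25, 39, 50, 56, 58 at positions 2,3,4,5,7.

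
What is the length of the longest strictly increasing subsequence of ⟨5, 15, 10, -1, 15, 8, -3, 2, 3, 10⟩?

4

Let dp[i] be the longest increasing subsequence ending at position i. Then dp = [1, 2, 2, 1, 3, 2, 1, 2, 3, 4].
The maximum is 4; one witness is -1, 2, 3, 10 at positions 4,8,9,10.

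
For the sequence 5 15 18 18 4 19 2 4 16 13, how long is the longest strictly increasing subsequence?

4

One longest increasing subsequence is 5, 15, 18, 19 (positions 1,2,3,6), of length 4; no longer one exists.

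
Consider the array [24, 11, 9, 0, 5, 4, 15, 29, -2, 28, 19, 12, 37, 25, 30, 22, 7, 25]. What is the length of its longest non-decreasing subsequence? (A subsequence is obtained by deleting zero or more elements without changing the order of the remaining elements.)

6

Let dp[i] be the longest non-decreasing subsequence ending at position i. Then dp = [1, 1, 1, 1, 2, 2, 3, 4, 1, 4, 4, 3, 5, 5, 6, 5, 3, 6].
The maximum is 6; one witness is 0, 5, 15, 19, 25, 30 at positions 4,5,7,11,14,15.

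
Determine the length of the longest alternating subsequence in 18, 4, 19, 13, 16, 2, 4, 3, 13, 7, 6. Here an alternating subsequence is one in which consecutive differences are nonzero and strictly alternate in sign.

A longest alternating subsequence is 18, 4, 19, 13, 16, 2, 4, 3, 13, 7 (positions 1,2,3,4,5,6,7,8,9,10); its 9 consecutive differences strictly alternate in sign, and length 10 is optimal.

10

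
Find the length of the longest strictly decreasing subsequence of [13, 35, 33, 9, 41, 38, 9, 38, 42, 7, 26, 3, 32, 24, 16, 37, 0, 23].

6

Scanning left to right, the best length ending at each element is: 13→1, 35→1, 33→2, 9→3, 41→1, 38→2, 9→3, 38→2, 42→1, 7→4, 26→3, 3→5, 32→3, 24→4, 16→5, 37→3, 0→6, 23→5.
So the longest decreasing subsequence has length 6, e.g. 35, 33, 9, 7, 3, 0.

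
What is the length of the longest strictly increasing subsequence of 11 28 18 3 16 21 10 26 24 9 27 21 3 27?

5

Let dp[i] be the longest increasing subsequence ending at position i. Then dp = [1, 2, 2, 1, 2, 3, 2, 4, 4, 2, 5, 3, 1, 5].
The maximum is 5; one witness is 11, 18, 21, 26, 27 at positions 1,3,6,8,11.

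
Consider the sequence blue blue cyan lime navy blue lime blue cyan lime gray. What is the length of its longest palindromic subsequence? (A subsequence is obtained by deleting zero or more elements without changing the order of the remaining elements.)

5

One longest palindromic subsequence is lime blue lime blue lime (positions 4,6,7,8,10); it reads the same forward and backward, and the interval DP gives dp[1][11] = 5.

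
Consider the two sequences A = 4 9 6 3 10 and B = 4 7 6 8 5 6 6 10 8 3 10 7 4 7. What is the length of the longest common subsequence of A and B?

A longest common subsequence is 4, 6, 3, 10 (length 4); the LCS DP confirms no longer common subsequence exists.

4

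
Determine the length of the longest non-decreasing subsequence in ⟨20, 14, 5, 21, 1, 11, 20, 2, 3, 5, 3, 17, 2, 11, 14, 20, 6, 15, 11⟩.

7

Scanning left to right, the best length ending at each element is: 20→1, 14→1, 5→1, 21→2, 1→1, 11→2, 20→3, 2→2, 3→3, 5→4, 3→4, 17→5, 2→3, 11→5, 14→6, 20→7, 6→5, 15→7, 11→6.
So the longest non-decreasing subsequence has length 7, e.g. 1, 2, 3, 5, 11, 14, 20.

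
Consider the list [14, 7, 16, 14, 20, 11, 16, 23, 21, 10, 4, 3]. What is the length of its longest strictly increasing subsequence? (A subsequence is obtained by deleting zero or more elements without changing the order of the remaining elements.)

Scanning left to right, the best length ending at each element is: 14→1, 7→1, 16→2, 14→2, 20→3, 11→2, 16→3, 23→4, 21→4, 10→2, 4→1, 3→1.
So the longest increasing subsequence has length 4, e.g. 14, 16, 20, 23.

4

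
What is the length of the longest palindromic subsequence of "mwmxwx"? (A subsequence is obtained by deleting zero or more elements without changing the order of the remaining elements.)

Using dp[i][j] = 2 + dp[i+1][j−1] if the ends match, else max(dp[i+1][j], dp[i][j−1]):
dp[1][6] = 3. A witness is xwx at positions 4,5,6.

3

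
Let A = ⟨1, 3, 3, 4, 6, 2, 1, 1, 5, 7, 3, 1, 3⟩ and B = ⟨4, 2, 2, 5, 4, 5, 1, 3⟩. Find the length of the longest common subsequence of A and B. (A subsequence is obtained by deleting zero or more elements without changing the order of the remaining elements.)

5

A longest common subsequence is 4, 2, 5, 1, 3 (length 5); the LCS DP confirms no longer common subsequence exists.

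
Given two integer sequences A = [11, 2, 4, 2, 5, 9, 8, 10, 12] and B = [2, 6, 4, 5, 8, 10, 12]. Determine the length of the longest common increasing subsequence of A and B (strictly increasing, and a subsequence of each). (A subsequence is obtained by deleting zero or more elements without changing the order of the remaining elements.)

A longest common strictly increasing subsequence is 2, 4, 5, 8, 10, 12 (length 6); it appears in order in both A and B, and no longer such subsequence exists.

6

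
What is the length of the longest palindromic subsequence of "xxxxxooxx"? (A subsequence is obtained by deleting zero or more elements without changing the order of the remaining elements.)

7

One longest palindromic subsequence is xxxxxxx (positions 1,2,3,4,5,8,9); it reads the same forward and backward, and the interval DP gives dp[1][9] = 7.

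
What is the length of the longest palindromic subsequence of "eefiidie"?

5

One longest palindromic subsequence is eidie (positions 1,4,6,7,8); it reads the same forward and backward, and the interval DP gives dp[1][8] = 5.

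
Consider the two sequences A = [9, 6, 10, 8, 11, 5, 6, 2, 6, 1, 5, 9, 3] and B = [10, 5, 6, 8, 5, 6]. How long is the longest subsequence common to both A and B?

4

A longest common subsequence is 6, 8, 5, 6 (length 4); the LCS DP confirms no longer common subsequence exists.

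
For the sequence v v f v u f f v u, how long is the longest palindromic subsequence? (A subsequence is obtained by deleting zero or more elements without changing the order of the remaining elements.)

One longest palindromic subsequence is vfffv (positions 2,3,6,7,8); it reads the same forward and backward, and the interval DP gives dp[1][9] = 5.

5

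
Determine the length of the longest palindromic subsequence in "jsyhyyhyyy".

7

One longest palindromic subsequence is yyyhyyy (positions 3,5,6,7,8,9,10); it reads the same forward and backward, and the interval DP gives dp[1][10] = 7.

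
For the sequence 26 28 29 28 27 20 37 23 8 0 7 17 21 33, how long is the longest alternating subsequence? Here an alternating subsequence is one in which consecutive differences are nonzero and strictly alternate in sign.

Track the best alternating length ending on an up-step vs a down-step at each position: up/down = 1/1, 2/1, 2/1, 2/3, 2/3, 1/3, 4/1, 4/5, 1/5, 1/5, 6/5, 6/5, 6/5, 6/5.
The maximum over both is 6; one such subsequence is 26, 29, 28, 37, 0, 7.

6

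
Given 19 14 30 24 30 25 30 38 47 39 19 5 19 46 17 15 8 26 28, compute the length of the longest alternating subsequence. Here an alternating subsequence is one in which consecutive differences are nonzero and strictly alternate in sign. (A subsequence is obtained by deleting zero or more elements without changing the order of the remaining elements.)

Track the best alternating length ending on an up-step vs a down-step at each position: up/down = 1/1, 1/2, 3/1, 3/4, 5/1, 5/6, 7/1, 7/1, 7/1, 7/8, 3/8, 1/8, 9/8, 9/8, 9/10, 9/10, 9/10, 11/10, 11/10.
The maximum over both is 11; one such subsequence is 19, 14, 30, 24, 30, 25, 30, 5, 19, 17, 26.

11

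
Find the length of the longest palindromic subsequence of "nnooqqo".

4

One longest palindromic subsequence is oqqo (positions 3,5,6,7); it reads the same forward and backward, and the interval DP gives dp[1][7] = 4.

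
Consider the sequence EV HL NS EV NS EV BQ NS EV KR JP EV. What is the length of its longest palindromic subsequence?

Using dp[i][j] = 2 + dp[i+1][j−1] if the ends match, else max(dp[i+1][j], dp[i][j−1]):
dp[1][12] = 7. A witness is EV EV NS BQ NS EV EV at positions 1,4,5,7,8,9,12.

7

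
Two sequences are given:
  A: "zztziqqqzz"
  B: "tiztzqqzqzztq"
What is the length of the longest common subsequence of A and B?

8

Backtracking the LCS table gives one alignment: z (A2,B3) → t (A3,B4) → z (A4,B5) → q (A6,B6) → q (A7,B7) → q (A8,B9) → z (A9,B10) → z (A10,B11).
So the longest common subsequence has length 8.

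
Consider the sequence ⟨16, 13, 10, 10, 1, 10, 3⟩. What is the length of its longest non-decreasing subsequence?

3

Let dp[i] be the longest non-decreasing subsequence ending at position i. Then dp = [1, 1, 1, 2, 1, 3, 2].
The maximum is 3; one witness is 10, 10, 10 at positions 3,4,6.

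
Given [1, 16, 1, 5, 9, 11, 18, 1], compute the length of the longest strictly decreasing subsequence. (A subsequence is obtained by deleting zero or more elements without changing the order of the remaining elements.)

Let dp[i] be the longest decreasing subsequence ending at position i. Then dp = [1, 1, 2, 2, 2, 2, 1, 3].
The maximum is 3; one witness is 16, 5, 1 at positions 2,4,8.

3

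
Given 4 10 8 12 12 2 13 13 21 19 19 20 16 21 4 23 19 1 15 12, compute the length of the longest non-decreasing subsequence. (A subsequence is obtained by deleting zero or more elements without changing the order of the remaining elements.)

11

Let dp[i] be the longest non-decreasing subsequence ending at position i. Then dp = [1, 2, 2, 3, 4, 1, 5, 6, 7, 7, 8, 9, 7, 10, 2, 11, 9, 1, 7, 5].
The maximum is 11; one witness is 4, 10, 12, 12, 13, 13, 19, 19, 20, 21, 23 at positions 1,2,4,5,7,8,10,11,12,14,16.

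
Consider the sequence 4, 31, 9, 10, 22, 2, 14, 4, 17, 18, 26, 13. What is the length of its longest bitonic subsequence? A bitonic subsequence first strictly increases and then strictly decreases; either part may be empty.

One longest bitonic subsequence is 4, 9, 10, 14, 17, 18, 26, 13 (positions 1,3,4,7,9,10,11,12): it rises to 26 then falls. Length 8 is optimal.

8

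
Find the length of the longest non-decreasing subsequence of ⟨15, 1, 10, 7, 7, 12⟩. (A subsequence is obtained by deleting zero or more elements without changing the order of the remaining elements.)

Scanning left to right, the best length ending at each element is: 15→1, 1→1, 10→2, 7→2, 7→3, 12→4.
So the longest non-decreasing subsequence has length 4, e.g. 1, 7, 7, 12.

4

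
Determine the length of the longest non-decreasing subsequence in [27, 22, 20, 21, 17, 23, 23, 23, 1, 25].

Let dp[i] be the longest non-decreasing subsequence ending at position i. Then dp = [1, 1, 1, 2, 1, 3, 4, 5, 1, 6].
The maximum is 6; one witness is 20, 21, 23, 23, 23, 25 at positions 3,4,6,7,8,10.

6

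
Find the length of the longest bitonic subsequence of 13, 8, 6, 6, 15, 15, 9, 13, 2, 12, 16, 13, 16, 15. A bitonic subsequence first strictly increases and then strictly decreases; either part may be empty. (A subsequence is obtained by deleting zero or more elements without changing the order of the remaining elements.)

6

Let inc[i] be the LIS ending at i and dec[i] the longest strictly decreasing subsequence starting at i. inc = [1, 1, 1, 1, 2, 2, 2, 3, 1, 3, 4, 4, 5, 5], dec = [4, 3, 2, 2, 3, 3, 2, 2, 1, 1, 2, 1, 2, 1].
max_i inc[i]+dec[i]−1 = 6, with one witness 8, 9, 12, 13, 16, 15.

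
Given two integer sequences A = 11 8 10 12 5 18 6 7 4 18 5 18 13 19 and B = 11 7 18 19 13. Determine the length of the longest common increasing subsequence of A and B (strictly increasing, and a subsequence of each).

3

For each value that appears in both, track the longest common increasing run ending there.
The best achievable length is 3; one witness is 11, 18, 19 (A-positions 1,6,14, B-positions 1,3,4).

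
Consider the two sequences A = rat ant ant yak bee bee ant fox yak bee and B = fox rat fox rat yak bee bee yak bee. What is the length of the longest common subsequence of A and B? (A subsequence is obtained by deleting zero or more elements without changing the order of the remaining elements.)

6

A longest common subsequence is rat, yak, bee, bee, yak, bee (length 6); the LCS DP confirms no longer common subsequence exists.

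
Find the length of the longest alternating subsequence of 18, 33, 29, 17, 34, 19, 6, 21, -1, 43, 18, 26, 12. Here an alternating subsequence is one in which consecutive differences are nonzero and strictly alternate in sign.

Track the best alternating length ending on an up-step vs a down-step at each position: up/down = 1/1, 2/1, 2/3, 1/3, 4/1, 4/5, 1/5, 6/5, 1/7, 8/1, 8/9, 10/9, 8/11.
The maximum over both is 11; one such subsequence is 18, 33, 29, 34, 19, 21, -1, 43, 18, 26, 12.

11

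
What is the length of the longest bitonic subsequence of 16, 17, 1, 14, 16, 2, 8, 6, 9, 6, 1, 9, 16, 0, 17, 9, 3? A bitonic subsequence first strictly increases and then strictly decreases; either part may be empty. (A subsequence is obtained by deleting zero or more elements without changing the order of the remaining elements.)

One longest bitonic subsequence is 1, 2, 8, 9, 16, 17, 9, 3 (positions 3,6,7,9,13,15,16,17): it rises to 17 then falls. Length 8 is optimal.

8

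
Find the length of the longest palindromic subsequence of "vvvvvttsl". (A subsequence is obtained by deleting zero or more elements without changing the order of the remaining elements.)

Using dp[i][j] = 2 + dp[i+1][j−1] if the ends match, else max(dp[i+1][j], dp[i][j−1]):
dp[1][9] = 5. A witness is vvvvv at positions 1,2,3,4,5.

5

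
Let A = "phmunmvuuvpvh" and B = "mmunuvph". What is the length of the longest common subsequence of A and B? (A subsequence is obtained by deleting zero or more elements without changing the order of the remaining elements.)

7

Backtracking the LCS table gives one alignment: m (A3,B2) → u (A4,B3) → n (A5,B4) → u (A9,B5) → v (A10,B6) → p (A11,B7) → h (A13,B8).
So the longest common subsequence has length 7.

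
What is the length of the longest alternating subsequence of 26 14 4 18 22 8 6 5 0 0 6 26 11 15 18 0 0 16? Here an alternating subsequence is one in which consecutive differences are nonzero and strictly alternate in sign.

9

Track the best alternating length ending on an up-step vs a down-step at each position: up/down = 1/1, 1/2, 1/2, 3/2, 3/2, 3/4, 3/4, 3/4, 1/4, 1/4, 5/4, 5/1, 5/6, 7/6, 7/6, 1/8, 1/8, 9/8.
The maximum over both is 9; one such subsequence is 26, 14, 18, 8, 26, 11, 15, 0, 16.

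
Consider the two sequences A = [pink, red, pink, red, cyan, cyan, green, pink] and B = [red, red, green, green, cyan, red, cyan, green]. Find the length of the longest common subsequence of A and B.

A longest common subsequence is red, red, cyan, cyan, green (length 5); the LCS DP confirms no longer common subsequence exists.

5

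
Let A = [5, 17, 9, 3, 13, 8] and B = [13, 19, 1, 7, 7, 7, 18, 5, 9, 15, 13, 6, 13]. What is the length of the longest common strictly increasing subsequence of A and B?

3

For each value that appears in both, track the longest common increasing run ending there.
The best achievable length is 3; one witness is 5, 9, 13 (A-positions 1,3,5, B-positions 8,9,11).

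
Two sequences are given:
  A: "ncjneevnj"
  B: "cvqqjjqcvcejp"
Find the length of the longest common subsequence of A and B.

4

Backtracking the LCS table gives one alignment: c (A2,B1) → j (A3,B6) → e (A6,B11) → j (A9,B12).
So the longest common subsequence has length 4.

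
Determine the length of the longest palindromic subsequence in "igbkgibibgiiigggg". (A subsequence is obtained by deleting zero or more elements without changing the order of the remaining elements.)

9

One longest palindromic subsequence is gggiiiggg (positions 2,5,10,11,12,13,15,16,17); it reads the same forward and backward, and the interval DP gives dp[1][17] = 9.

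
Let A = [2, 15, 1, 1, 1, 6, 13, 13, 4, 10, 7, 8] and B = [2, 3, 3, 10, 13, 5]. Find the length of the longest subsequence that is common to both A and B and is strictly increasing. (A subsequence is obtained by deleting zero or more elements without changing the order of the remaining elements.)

For each value that appears in both, track the longest common increasing run ending there.
The best achievable length is 2; one witness is 2, 10 (A-positions 1,10, B-positions 1,4).

2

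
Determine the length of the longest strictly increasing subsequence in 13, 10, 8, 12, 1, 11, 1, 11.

2

Let dp[i] be the longest increasing subsequence ending at position i. Then dp = [1, 1, 1, 2, 1, 2, 1, 2].
The maximum is 2; one witness is 10, 12 at positions 2,4.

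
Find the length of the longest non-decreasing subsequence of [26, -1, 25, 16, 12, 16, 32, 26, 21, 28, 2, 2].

5

One longest non-decreasing subsequence is -1, 16, 16, 26, 28 (positions 2,4,6,8,10), of length 5; no longer one exists.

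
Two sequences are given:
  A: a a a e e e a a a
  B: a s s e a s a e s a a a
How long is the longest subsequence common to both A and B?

7

A longest common subsequence is aaaeaaa (length 7); the LCS DP confirms no longer common subsequence exists.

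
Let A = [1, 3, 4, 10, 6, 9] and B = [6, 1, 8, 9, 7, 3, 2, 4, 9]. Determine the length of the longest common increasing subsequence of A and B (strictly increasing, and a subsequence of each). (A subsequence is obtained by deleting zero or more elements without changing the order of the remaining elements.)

A longest common strictly increasing subsequence is 1, 3, 4, 9 (length 4); it appears in order in both A and B, and no longer such subsequence exists.

4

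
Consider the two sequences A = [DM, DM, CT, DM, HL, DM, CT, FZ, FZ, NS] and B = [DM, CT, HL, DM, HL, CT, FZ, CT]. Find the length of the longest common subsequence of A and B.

6

Backtracking the LCS table gives one alignment: DM (A2,B1) → CT (A3,B2) → DM (A4,B4) → HL (A5,B5) → CT (A7,B6) → FZ (A8,B7).
So the longest common subsequence has length 6.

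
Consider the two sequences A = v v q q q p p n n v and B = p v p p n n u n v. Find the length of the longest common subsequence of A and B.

6

Backtracking the LCS table gives one alignment: v (A2,B2) → p (A6,B3) → p (A7,B4) → n (A8,B6) → n (A9,B8) → v (A10,B9).
So the longest common subsequence has length 6.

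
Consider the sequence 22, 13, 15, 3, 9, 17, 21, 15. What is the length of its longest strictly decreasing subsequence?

3

Let dp[i] be the longest decreasing subsequence ending at position i. Then dp = [1, 2, 2, 3, 3, 2, 2, 3].
The maximum is 3; one witness is 22, 13, 3 at positions 1,2,4.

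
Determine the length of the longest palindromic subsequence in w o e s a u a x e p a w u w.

7

One longest palindromic subsequence is wuapauw (positions 1,6,7,10,11,13,14); it reads the same forward and backward, and the interval DP gives dp[1][14] = 7.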